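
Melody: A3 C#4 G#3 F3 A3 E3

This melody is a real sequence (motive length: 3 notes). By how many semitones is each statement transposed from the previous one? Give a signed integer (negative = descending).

-4

Taking 3-note groups, the heads are A3, F3: the pattern moves down a 3rd.
A3 to F3 spans -4 semitones.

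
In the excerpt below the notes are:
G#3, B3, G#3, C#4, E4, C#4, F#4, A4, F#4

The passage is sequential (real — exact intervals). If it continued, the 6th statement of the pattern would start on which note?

A5

Unit = 3 notes; the statements start on G#3, C#4, F#4, moving up a 4th each time.
Continuing: B4 → E5 → A5. Statement 6 starts on A5.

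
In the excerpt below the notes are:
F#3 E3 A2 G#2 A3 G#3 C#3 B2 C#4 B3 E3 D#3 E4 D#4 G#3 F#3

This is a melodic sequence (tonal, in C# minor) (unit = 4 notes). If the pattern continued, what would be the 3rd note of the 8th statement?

A4

Grouping in 4s, the 3rd note of each cell is A2, C#3, E3, G#3.
Each moves up a 3rd. Continuing: B3 → D#4 → F#4 → A4.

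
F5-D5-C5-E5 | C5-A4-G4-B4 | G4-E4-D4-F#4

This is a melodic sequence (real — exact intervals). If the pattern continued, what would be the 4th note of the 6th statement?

With 4-note cells, note 4 of each statement runs E5, B4, F#4.
Carrying that down a 4th forward: C#4 → G#3 → D#3.

D#3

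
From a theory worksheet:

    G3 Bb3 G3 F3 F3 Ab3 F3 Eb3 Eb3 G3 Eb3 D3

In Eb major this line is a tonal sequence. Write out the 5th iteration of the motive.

C3 Eb3 C3 Bb2

The 4-note cells begin on G3, F3, Eb3 — each down a 2nd from the last.
Continuing the starts: D3 → C3.
From C3 the diatonic shape gives C3 Eb3 C3 Bb2.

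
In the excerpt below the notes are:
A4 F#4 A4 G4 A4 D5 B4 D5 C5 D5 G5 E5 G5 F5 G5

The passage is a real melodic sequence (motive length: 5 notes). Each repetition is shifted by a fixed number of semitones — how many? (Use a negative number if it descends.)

5

With a 5-note motive the entries are A4, D5, G5, each up a 4th from the previous.
Counting half-steps from A4 to D5: 5.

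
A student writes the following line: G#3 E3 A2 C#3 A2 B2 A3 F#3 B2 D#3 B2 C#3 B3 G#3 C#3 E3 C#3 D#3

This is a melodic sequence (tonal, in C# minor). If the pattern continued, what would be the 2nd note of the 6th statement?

C#4

The unit is 6 notes. Position-2 pitches of the 3 shown cells: E3, F#3, G#3.
Each moves up a 2nd. Continuing: A3 → B3 → C#4.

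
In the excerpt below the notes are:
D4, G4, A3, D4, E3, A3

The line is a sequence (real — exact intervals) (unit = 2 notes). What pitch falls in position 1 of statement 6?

With 2-note cells, note 1 of each statement runs D4, A3, E3.
Extending down a 4th: B2 → F#2 → C#2.

C#2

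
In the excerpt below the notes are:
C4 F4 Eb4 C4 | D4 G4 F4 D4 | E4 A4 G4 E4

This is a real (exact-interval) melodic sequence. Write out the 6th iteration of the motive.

A#4 D#5 C#5 A#4

Taking 4-note groups, the heads are C4, D4, E4: the pattern moves up a 2nd.
Extending up a 2nd: F#4 → G#4 → A#4.
Statement 6 starts on A#4 and keeps the same exact contour: A#4 D#5 C#5 A#4.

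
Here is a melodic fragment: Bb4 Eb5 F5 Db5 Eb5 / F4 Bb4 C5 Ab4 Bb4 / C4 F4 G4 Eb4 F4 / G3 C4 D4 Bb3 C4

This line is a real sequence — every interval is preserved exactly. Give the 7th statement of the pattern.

E2 A2 B2 G2 A2

Unit = 5 notes; the statements start on Bb4, F4, C4, G3, moving down a 4th each time.
Carrying on: D3 → A2 → E2.
So cell 7 is E2 A2 B2 G2 A2.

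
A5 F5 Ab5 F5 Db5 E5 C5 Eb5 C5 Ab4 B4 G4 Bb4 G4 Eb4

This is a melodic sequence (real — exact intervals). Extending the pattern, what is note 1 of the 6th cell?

G#3

The unit is 5 notes. Position-1 pitches of the 3 shown cells: A5, E5, B4.
Each moves down a 4th. Continuing: F#4 → C#4 → G#3.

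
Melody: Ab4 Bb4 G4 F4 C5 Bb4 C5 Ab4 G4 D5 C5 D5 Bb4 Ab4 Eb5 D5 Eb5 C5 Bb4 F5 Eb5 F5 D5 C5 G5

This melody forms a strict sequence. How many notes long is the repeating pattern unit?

Try groups of 5 (5 cells in 25 notes):
Ab4 Bb4 G4 F4 C5 | Bb4 C5 Ab4 G4 D5 | C5 D5 Bb4 Ab4 Eb5 | D5 Eb5 C5 Bb4 F5 | Eb5 F5 D5 C5 G5
That's a consistent up a 2nd shift per cell, and no other grouping gives one.

5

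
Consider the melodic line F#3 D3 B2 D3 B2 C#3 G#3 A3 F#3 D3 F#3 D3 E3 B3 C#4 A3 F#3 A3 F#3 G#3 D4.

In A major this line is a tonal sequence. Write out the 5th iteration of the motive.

Taking 7-note groups, the heads are F#3, A3, C#4: the pattern moves up a 3rd.
Extending up a 3rd: E4 → G#4.
So cell 5 is G#4 E4 C#4 E4 C#4 D4 A4.

G#4 E4 C#4 E4 C#4 D4 A4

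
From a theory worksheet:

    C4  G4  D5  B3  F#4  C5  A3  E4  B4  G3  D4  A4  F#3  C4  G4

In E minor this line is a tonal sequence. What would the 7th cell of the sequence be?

D3 A3 E4

With a 3-note motive the entries are C4, B3, A3, G3, F#3, each down a 2nd from the previous.
Continuing the starts: E3 → D3.
Statement 7 starts on D3 and keeps the same diatonic contour: D3 A3 E4.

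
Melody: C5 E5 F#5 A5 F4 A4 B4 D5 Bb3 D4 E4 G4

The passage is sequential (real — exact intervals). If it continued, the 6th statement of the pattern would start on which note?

Db2

Taking 4-note groups, the heads are C5, F4, Bb3: the pattern moves down a 5th.
Continuing: Eb3 → Ab2 → Db2. Statement 6 starts on Db2.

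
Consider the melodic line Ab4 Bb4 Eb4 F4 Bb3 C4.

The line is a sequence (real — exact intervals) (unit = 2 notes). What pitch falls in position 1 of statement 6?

G2

With 2-note cells, note 1 of each statement runs Ab4, Eb4, Bb3.
Each moves down a 4th. Continuing: F3 → C3 → G2.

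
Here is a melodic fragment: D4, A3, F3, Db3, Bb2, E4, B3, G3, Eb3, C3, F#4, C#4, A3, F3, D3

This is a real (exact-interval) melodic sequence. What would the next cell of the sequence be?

G#4 D#4 B3 G3 E3

With a 5-note motive the entries are D4, E4, F#4, each up a 2nd from the previous.
So cell 4 is G#4 D#4 B3 G3 E3.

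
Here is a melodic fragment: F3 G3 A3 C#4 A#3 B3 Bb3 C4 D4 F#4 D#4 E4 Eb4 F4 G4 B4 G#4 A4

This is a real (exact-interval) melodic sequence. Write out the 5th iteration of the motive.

Db5 Eb5 F5 A5 F#5 G5

With a 6-note motive the entries are F3, Bb3, Eb4, each up a 4th from the previous.
Carrying on: Ab4 → Db5.
From Db5 the exact shape gives Db5 Eb5 F5 A5 F#5 G5.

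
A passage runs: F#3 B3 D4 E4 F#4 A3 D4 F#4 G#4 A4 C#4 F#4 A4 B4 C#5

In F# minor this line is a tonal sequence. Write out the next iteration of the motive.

E4 A4 C#5 D5 E5

Unit = 5 notes; the statements start on F#3, A3, C#4, moving up a 3rd each time.
Statement 4 starts on E4 and keeps the same diatonic contour: E4 A4 C#5 D5 E5.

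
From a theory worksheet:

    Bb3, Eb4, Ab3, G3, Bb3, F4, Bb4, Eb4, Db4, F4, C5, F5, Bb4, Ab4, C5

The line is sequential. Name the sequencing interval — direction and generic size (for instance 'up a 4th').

The 5-note cells begin on Bb3, F4, C5 — each up a 5th from the last.
Bb3 to F4 is up a 5th.

up a 5th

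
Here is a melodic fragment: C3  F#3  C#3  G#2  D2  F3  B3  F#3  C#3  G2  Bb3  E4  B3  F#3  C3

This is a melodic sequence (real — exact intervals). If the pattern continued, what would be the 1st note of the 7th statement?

Gb5

The unit is 5 notes. Position-1 pitches of the 3 shown cells: C3, F3, Bb3.
Each moves up a 4th. Continuing: Eb4 → Ab4 → Db5 → Gb5.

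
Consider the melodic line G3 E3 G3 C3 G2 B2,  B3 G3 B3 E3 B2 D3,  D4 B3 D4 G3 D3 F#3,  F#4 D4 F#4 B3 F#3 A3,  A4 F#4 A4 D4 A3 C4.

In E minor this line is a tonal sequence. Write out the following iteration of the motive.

Unit = 6 notes; the statements start on G3, B3, D4, F#4, A4, moving up a 3rd each time.
Statement 6 starts on C5 and keeps the same diatonic contour: C5 A4 C5 F#4 C4 E4.

C5 A4 C5 F#4 C4 E4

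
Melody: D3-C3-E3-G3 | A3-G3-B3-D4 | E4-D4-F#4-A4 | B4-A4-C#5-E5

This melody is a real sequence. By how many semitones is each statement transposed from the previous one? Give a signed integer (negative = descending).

7

The 4-note cells begin on D3, A3, E4, B4 — each up a 5th from the last.
D3 to A3 spans +7 semitones.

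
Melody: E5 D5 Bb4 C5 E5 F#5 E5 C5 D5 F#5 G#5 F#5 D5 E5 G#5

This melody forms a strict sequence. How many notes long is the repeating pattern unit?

Try groups of 5 (3 cells in 15 notes):
E5 D5 Bb4 C5 E5 | F#5 E5 C5 D5 F#5 | G#5 F#5 D5 E5 G#5
Every group is a transposition up a 2nd of the one before; no shorter unit works.

5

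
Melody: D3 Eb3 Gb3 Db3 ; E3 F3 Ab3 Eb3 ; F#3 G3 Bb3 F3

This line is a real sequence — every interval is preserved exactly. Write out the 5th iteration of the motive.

A#3 B3 D4 A3

Unit = 4 notes; the statements start on D3, E3, F#3, moving up a 2nd each time.
Extending up a 2nd: G#3 → A#3.
From A#3 the exact shape gives A#3 B3 D4 A3.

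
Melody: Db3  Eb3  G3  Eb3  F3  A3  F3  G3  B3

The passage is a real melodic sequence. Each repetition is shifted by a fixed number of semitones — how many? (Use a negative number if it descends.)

Taking 3-note groups, the heads are Db3, Eb3, F3: the pattern moves up a 2nd.
Db3 to Eb3 spans +2 semitones.

2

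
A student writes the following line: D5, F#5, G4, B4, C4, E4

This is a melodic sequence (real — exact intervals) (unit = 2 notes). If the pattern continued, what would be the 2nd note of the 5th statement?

D3

With 2-note cells, note 2 of each statement runs F#5, B4, E4.
Extending down a 5th: A3 → D3.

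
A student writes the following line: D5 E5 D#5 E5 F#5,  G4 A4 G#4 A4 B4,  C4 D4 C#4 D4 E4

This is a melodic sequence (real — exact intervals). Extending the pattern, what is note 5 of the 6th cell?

With 5-note cells, note 5 of each statement runs F#5, B4, E4.
Each moves down a 5th. Continuing: A3 → D3 → G2.

G2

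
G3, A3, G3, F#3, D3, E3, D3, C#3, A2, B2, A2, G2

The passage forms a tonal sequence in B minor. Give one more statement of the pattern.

With a 4-note motive the entries are G3, D3, A2, each down a 4th from the previous.
Statement 4 starts on E2 and keeps the same diatonic contour: E2 F#2 E2 D2.

E2 F#2 E2 D2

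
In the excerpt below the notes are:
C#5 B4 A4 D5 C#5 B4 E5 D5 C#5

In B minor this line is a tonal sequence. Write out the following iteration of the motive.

Taking 3-note groups, the heads are C#5, D5, E5: the pattern moves up a 2nd.
Statement 4 starts on F#5 and keeps the same diatonic contour: F#5 E5 D5.

F#5 E5 D5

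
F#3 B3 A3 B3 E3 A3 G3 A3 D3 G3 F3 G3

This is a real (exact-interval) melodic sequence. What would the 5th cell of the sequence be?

Bb2 Eb3 Db3 Eb3

With a 4-note motive the entries are F#3, E3, D3, each down a 2nd from the previous.
Carrying on: C3 → Bb2.
So cell 5 is Bb2 Eb3 Db3 Eb3.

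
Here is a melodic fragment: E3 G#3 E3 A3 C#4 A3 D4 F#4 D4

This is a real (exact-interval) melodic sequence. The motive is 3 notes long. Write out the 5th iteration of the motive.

Unit = 3 notes; the statements start on E3, A3, D4, moving up a 4th each time.
Continuing the starts: G4 → C5.
So cell 5 is C5 E5 C5.

C5 E5 C5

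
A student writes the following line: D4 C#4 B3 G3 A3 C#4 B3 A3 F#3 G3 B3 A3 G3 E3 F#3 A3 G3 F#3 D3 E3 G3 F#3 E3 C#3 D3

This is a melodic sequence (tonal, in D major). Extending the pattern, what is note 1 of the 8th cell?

D3

The unit is 5 notes. Position-1 pitches of the 5 shown cells: D4, C#4, B3, A3, G3.
Carrying that down a 2nd forward: F#3 → E3 → D3.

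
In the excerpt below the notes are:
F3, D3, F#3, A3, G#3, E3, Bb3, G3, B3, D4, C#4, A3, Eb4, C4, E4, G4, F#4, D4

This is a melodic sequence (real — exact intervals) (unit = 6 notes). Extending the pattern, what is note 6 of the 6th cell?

F5

Grouping in 6s, the 6th note of each cell is E3, A3, D4.
Extending up a 4th: G4 → C5 → F5.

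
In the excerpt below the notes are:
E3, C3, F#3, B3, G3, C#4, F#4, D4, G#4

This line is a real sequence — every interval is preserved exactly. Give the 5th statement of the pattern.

G#5 E5 A#5

Taking 3-note groups, the heads are E3, B3, F#4: the pattern moves up a 5th.
Continuing the starts: C#5 → G#5.
From G#5 the exact shape gives G#5 E5 A#5.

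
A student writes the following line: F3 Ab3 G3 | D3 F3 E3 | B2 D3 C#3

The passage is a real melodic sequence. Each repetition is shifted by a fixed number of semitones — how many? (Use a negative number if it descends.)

-3

Taking 3-note groups, the heads are F3, D3, B2: the pattern moves down a 3rd.
F3→D3 is 50 − 53 = -3 semitones.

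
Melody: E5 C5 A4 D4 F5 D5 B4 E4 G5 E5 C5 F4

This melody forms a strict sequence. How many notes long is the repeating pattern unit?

4

There are 12 notes; a 4-note unit gives 3 cells:
E5 C5 A4 D4 | F5 D5 B4 E4 | G5 E5 C5 F4
Every group is a transposition up a 2nd of the one before; no shorter unit works.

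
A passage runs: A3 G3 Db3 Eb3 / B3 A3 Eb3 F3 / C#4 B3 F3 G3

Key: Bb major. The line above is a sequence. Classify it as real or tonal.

Each cell has the same semitone pattern (-2, -6, 2) — intervals are preserved exactly.
And Db3 lies outside Bb major, so the sequence is real rather than tonal.

real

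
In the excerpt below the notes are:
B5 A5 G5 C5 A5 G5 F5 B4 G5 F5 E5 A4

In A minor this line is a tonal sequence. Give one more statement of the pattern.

The 4-note cells begin on B5, A5, G5 — each down a 2nd from the last.
So cell 4 is F5 E5 D5 G4.

F5 E5 D5 G4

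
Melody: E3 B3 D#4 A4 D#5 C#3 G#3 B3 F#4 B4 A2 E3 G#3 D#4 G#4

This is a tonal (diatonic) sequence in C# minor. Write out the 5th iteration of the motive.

With a 5-note motive the entries are E3, C#3, A2, each down a 3rd from the previous.
Extending down a 3rd: F#2 → D#2.
Statement 5 starts on D#2 and keeps the same diatonic contour: D#2 A2 C#3 G#3 C#4.

D#2 A2 C#3 G#3 C#4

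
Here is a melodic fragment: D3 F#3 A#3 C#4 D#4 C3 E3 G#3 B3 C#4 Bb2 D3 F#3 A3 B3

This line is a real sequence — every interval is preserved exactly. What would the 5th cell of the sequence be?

Gb2 Bb2 D3 F3 G3

Taking 5-note groups, the heads are D3, C3, Bb2: the pattern moves down a 2nd.
Carrying on: Ab2 → Gb2.
Statement 5 starts on Gb2 and keeps the same exact contour: Gb2 Bb2 D3 F3 G3.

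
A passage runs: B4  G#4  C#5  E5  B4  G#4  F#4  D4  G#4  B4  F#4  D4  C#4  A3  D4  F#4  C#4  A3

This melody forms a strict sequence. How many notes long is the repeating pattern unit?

Try groups of 6 (3 cells in 18 notes):
B4 G#4 C#5 E5 B4 G#4 | F#4 D4 G#4 B4 F#4 D4 | C#4 A3 D4 F#4 C#4 A3
Each cell is the previous one down a 4th — so the unit is 6 notes.

6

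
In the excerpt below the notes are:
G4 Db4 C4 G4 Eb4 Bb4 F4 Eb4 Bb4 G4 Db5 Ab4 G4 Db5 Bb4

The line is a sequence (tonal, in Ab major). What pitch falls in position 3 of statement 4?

The unit is 5 notes. Position-3 pitches of the 3 shown cells: C4, Eb4, G4.
Each moves up a 3rd; the next is Bb4.

Bb4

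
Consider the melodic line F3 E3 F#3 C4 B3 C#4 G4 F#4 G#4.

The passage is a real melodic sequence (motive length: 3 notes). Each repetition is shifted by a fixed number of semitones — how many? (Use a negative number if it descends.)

The 3-note cells begin on F3, C4, G4 — each up a 5th from the last.
F3 to C4 spans +7 semitones.

7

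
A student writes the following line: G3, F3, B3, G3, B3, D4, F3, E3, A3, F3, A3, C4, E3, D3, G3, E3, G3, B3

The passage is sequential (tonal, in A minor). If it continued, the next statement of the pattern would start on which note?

Unit = 6 notes; the statements start on G3, F3, E3, moving down a 2nd each time.
The next head, down a 2nd from E3, is D3.

D3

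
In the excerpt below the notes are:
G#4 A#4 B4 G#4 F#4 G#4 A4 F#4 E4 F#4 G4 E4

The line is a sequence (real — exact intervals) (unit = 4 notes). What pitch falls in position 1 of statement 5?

With 4-note cells, note 1 of each statement runs G#4, F#4, E4.
Carrying that down a 2nd forward: D4 → C4.

C4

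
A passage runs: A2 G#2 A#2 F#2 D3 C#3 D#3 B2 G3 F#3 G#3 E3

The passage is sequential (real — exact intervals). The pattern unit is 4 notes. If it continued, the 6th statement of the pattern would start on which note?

The 4-note cells begin on A2, D3, G3 — each up a 4th from the last.
Continuing: C4 → F4 → Bb4. Statement 6 starts on Bb4.

Bb4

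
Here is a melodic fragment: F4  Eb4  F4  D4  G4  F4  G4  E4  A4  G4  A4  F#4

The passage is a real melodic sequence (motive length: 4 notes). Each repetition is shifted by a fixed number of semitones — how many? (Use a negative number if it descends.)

Taking 4-note groups, the heads are F4, G4, A4: the pattern moves up a 2nd.
F4 to G4 spans +2 semitones.

2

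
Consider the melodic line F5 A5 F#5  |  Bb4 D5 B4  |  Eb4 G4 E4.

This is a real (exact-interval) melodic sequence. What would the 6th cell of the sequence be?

Gb2 Bb2 G2

Taking 3-note groups, the heads are F5, Bb4, Eb4: the pattern moves down a 5th.
Extending down a 5th: Ab3 → Db3 → Gb2.
So cell 6 is Gb2 Bb2 G2.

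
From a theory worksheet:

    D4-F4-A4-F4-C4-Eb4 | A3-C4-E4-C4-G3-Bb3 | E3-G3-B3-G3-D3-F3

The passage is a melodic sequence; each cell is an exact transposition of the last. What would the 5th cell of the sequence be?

Unit = 6 notes; the statements start on D4, A3, E3, moving down a 4th each time.
Continuing the starts: B2 → F#2.
From F#2 the exact shape gives F#2 A2 C#3 A2 E2 G2.

F#2 A2 C#3 A2 E2 G2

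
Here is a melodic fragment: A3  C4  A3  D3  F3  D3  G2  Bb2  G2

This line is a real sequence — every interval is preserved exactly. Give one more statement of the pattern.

The 3-note cells begin on A3, D3, G2 — each down a 5th from the last.
From C2 the exact shape gives C2 Eb2 C2.

C2 Eb2 C2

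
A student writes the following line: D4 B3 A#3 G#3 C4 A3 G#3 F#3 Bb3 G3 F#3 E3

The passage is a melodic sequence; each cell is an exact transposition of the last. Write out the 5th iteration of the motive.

Gb3 Eb3 D3 C3

Unit = 4 notes; the statements start on D4, C4, Bb3, moving down a 2nd each time.
Continuing the starts: Ab3 → Gb3.
So cell 5 is Gb3 Eb3 D3 C3.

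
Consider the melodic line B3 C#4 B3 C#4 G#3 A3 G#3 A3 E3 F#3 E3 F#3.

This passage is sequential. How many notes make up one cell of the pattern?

4

Try groups of 4 (3 cells in 12 notes):
B3 C#4 B3 C#4 | G#3 A3 G#3 A3 | E3 F#3 E3 F#3
Each cell is the previous one down a 3rd — so the unit is 4 notes.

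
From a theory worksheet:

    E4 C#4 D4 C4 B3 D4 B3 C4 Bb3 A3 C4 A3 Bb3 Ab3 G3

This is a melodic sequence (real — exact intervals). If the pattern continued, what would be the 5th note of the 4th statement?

F3

With 5-note cells, note 5 of each statement runs B3, A3, G3.
One more down a 2nd gives F3.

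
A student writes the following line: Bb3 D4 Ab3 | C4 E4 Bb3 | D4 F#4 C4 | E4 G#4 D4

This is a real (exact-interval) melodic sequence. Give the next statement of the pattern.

F#4 A#4 E4

The 3-note cells begin on Bb3, C4, D4, E4 — each up a 2nd from the last.
Statement 5 starts on F#4 and keeps the same exact contour: F#4 A#4 E4.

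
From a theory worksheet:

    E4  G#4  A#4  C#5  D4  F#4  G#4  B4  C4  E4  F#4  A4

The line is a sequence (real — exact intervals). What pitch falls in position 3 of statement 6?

C4

Grouping in 4s, the 3rd note of each cell is A#4, G#4, F#4.
Extending down a 2nd: E4 → D4 → C4.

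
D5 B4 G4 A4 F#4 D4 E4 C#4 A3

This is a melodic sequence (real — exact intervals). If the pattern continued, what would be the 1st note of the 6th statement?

With 3-note cells, note 1 of each statement runs D5, A4, E4.
Extending down a 4th: B3 → F#3 → C#3.

C#3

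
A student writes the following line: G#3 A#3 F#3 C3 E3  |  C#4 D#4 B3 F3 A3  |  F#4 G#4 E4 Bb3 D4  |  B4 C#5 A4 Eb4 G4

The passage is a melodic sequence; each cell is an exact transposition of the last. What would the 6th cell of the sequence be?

A5 B5 G5 Db5 F5

The 5-note cells begin on G#3, C#4, F#4, B4 — each up a 4th from the last.
Extending up a 4th: E5 → A5.
From A5 the exact shape gives A5 B5 G5 Db5 F5.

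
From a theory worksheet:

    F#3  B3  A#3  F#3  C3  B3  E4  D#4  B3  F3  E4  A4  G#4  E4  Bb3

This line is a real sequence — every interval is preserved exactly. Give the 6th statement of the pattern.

G5 C6 B5 G5 Db5

Unit = 5 notes; the statements start on F#3, B3, E4, moving up a 4th each time.
Extending up a 4th: A4 → D5 → G5.
From G5 the exact shape gives G5 C6 B5 G5 Db5.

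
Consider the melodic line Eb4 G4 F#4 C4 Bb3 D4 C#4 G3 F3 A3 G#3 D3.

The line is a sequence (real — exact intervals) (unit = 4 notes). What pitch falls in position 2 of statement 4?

The unit is 4 notes. Position-2 pitches of the 3 shown cells: G4, D4, A3.
Each moves down a 4th; the next is E3.

E3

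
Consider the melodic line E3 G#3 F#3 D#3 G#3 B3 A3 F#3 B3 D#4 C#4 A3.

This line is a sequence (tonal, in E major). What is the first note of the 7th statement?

Taking 4-note groups, the heads are E3, G#3, B3: the pattern moves up a 3rd.
Continuing: D#4 → F#4 → A4 → C#5. Statement 7 starts on C#5.

C#5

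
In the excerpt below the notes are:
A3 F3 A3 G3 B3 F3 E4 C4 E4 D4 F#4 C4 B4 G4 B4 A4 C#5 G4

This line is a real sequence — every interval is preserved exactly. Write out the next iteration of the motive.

The 6-note cells begin on A3, E4, B4 — each up a 5th from the last.
So cell 4 is F#5 D5 F#5 E5 G#5 D5.

F#5 D5 F#5 E5 G#5 D5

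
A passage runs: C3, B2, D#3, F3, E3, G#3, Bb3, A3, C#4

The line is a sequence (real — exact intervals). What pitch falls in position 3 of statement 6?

Grouping in 3s, the 3rd note of each cell is D#3, G#3, C#4.
Extending up a 4th: F#4 → B4 → E5.

E5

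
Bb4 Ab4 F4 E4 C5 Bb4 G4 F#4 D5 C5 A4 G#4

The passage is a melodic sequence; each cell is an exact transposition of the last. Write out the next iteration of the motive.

E5 D5 B4 A#4

Taking 4-note groups, the heads are Bb4, C5, D5: the pattern moves up a 2nd.
From E5 the exact shape gives E5 D5 B4 A#4.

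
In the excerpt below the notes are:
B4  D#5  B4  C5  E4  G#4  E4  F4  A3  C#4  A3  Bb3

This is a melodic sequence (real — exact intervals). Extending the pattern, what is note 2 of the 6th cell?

E2

Grouping in 4s, the 2nd note of each cell is D#5, G#4, C#4.
Extending down a 5th: F#3 → B2 → E2.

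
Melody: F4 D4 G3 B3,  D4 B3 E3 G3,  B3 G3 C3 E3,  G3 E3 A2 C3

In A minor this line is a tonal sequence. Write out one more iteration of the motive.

E3 C3 F2 A2

With a 4-note motive the entries are F4, D4, B3, G3, each down a 3rd from the previous.
So cell 5 is E3 C3 F2 A2.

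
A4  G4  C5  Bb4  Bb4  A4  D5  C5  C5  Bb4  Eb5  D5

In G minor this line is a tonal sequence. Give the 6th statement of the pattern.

F5 Eb5 A5 G5

Taking 4-note groups, the heads are A4, Bb4, C5: the pattern moves up a 2nd.
Continuing the starts: D5 → Eb5 → F5.
So cell 6 is F5 Eb5 A5 G5.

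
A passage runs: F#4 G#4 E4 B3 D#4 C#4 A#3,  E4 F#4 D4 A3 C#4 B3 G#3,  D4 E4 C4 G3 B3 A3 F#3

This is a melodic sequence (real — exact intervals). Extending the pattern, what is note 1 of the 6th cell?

Ab3

With 7-note cells, note 1 of each statement runs F#4, E4, D4.
Each moves down a 2nd. Continuing: C4 → Bb3 → Ab3.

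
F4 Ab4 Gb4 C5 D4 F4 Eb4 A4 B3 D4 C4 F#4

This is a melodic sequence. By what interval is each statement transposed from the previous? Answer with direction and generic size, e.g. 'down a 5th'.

Taking 4-note groups, the heads are F4, D4, B3: the pattern moves down a 3rd.
F4 to D4 is down a 3rd.

down a 3rd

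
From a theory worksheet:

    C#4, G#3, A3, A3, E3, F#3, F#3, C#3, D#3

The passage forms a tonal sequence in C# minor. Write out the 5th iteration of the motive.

B2 F#2 G#2

With a 3-note motive the entries are C#4, A3, F#3, each down a 3rd from the previous.
Carrying on: D#3 → B2.
Statement 5 starts on B2 and keeps the same diatonic contour: B2 F#2 G#2.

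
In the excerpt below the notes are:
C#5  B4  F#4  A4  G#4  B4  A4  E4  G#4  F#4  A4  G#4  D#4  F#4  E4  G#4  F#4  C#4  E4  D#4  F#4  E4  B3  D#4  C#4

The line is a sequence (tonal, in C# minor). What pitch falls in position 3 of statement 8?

The unit is 5 notes. Position-3 pitches of the 5 shown cells: F#4, E4, D#4, C#4, B3.
Carrying that down a 2nd forward: A3 → G#3 → F#3.

F#3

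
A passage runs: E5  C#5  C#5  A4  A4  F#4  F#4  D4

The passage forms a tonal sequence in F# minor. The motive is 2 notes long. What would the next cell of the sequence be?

D4 B3

With a 2-note motive the entries are E5, C#5, A4, F#4, each down a 3rd from the previous.
So cell 5 is D4 B3.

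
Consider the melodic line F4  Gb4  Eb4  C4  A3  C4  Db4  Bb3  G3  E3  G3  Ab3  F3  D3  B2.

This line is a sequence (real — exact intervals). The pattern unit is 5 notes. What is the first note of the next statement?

The 5-note cells begin on F4, C4, G3 — each down a 4th from the last.
The next head, down a 4th from G3, is D3.

D3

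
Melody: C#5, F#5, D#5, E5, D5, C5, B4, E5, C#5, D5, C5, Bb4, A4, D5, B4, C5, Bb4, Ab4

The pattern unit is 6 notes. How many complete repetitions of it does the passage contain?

3

18 notes in groups of 6 gives 18/6 = 3 statements.
Starts: C#5, B4, A4 — each down a 2nd.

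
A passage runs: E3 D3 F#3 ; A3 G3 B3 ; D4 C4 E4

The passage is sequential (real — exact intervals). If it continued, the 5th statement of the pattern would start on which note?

The 3-note cells begin on E3, A3, D4 — each up a 4th from the last.
Extending the heads up a 4th: G4 → C5.

C5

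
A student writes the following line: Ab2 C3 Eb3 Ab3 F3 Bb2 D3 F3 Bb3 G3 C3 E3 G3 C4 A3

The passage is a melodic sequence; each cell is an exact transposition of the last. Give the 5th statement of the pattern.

E3 G#3 B3 E4 C#4

Taking 5-note groups, the heads are Ab2, Bb2, C3: the pattern moves up a 2nd.
Extending up a 2nd: D3 → E3.
So cell 5 is E3 G#3 B3 E4 C#4.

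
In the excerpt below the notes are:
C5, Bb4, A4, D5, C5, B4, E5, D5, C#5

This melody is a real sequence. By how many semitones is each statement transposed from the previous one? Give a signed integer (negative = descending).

Taking 3-note groups, the heads are C5, D5, E5: the pattern moves up a 2nd.
Counting half-steps from C5 to D5: 2.

2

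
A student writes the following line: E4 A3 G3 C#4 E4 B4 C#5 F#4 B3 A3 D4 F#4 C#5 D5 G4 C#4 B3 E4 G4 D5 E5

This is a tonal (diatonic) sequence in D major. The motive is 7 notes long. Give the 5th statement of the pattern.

Unit = 7 notes; the statements start on E4, F#4, G4, moving up a 2nd each time.
Extending up a 2nd: A4 → B4.
Statement 5 starts on B4 and keeps the same diatonic contour: B4 E4 D4 G4 B4 F#5 G5.

B4 E4 D4 G4 B4 F#5 G5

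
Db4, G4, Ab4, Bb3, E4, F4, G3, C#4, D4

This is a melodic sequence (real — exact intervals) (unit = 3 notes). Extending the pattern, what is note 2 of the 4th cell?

A#3

Grouping in 3s, the 2nd note of each cell is G4, E4, C#4.
From C#4, down a 3rd gives A#3.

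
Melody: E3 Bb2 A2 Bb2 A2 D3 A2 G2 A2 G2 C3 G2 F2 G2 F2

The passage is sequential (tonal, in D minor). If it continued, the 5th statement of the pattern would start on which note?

Taking 5-note groups, the heads are E3, D3, C3: the pattern moves down a 2nd.
Extending the heads down a 2nd: Bb2 → A2.

A2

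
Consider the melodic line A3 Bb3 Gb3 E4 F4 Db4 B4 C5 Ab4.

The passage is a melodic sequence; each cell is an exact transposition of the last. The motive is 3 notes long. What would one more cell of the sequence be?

Taking 3-note groups, the heads are A3, E4, B4: the pattern moves up a 5th.
Statement 4 starts on F#5 and keeps the same exact contour: F#5 G5 Eb5.

F#5 G5 Eb5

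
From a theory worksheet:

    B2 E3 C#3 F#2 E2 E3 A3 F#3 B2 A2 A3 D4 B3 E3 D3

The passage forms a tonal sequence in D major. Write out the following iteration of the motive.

Taking 5-note groups, the heads are B2, E3, A3: the pattern moves up a 4th.
From D4 the diatonic shape gives D4 G4 E4 A3 G3.

D4 G4 E4 A3 G3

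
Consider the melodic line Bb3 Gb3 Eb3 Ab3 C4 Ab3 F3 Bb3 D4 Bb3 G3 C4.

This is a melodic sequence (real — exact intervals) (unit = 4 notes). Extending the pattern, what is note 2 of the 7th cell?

The unit is 4 notes. Position-2 pitches of the 3 shown cells: Gb3, Ab3, Bb3.
Extending up a 2nd: C4 → D4 → E4 → F#4.

F#4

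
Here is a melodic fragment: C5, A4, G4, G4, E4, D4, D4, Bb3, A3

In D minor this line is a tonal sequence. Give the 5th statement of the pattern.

E3 C3 Bb2

The 3-note cells begin on C5, G4, D4 — each down a 4th from the last.
Carrying on: A3 → E3.
So cell 5 is E3 C3 Bb2.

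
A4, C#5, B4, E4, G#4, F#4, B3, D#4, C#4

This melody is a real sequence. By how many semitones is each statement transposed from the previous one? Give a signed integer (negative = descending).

-5

The 3-note cells begin on A4, E4, B3 — each down a 4th from the last.
A4 to E4 spans -5 semitones.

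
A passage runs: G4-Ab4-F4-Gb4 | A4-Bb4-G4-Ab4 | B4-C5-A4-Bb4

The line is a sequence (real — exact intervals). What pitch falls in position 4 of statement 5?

The unit is 4 notes. Position-4 pitches of the 3 shown cells: Gb4, Ab4, Bb4.
Extending up a 2nd: C5 → D5.

D5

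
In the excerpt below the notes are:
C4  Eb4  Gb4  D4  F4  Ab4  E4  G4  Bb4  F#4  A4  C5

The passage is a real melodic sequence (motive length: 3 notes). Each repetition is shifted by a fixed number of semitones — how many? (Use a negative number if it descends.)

With a 3-note motive the entries are C4, D4, E4, F#4, each up a 2nd from the previous.
Counting half-steps from C4 to D4: 2.

2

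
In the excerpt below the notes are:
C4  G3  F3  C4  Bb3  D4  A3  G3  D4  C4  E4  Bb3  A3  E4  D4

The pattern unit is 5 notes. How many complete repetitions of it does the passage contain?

15 notes in groups of 5 gives 15/5 = 3 statements.
Starts: C4, D4, E4 — each up a 2nd.

3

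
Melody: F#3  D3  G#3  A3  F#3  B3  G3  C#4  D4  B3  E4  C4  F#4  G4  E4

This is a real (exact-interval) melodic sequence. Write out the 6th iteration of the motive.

G5 Eb5 A5 Bb5 G5

The 5-note cells begin on F#3, B3, E4 — each up a 4th from the last.
Extending up a 4th: A4 → D5 → G5.
So cell 6 is G5 Eb5 A5 Bb5 G5.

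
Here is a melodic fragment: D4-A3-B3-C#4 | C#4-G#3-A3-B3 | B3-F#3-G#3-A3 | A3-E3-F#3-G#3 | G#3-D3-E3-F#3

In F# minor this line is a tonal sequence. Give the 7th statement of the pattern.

E3 B2 C#3 D3

Unit = 4 notes; the statements start on D4, C#4, B3, A3, G#3, moving down a 2nd each time.
Extending down a 2nd: F#3 → E3.
From E3 the diatonic shape gives E3 B2 C#3 D3.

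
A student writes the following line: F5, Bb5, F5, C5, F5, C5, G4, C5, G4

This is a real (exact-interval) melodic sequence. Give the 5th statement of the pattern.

A3 D4 A3

Unit = 3 notes; the statements start on F5, C5, G4, moving down a 4th each time.
Carrying on: D4 → A3.
Statement 5 starts on A3 and keeps the same exact contour: A3 D4 A3.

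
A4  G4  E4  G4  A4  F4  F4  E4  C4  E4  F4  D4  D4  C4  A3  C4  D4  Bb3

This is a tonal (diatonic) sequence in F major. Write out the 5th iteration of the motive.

G3 F3 D3 F3 G3 E3

With a 6-note motive the entries are A4, F4, D4, each down a 3rd from the previous.
Carrying on: Bb3 → G3.
From G3 the diatonic shape gives G3 F3 D3 F3 G3 E3.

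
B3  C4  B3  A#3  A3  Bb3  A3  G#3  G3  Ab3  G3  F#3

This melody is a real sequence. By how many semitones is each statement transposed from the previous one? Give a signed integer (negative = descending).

-2

Unit = 4 notes; the statements start on B3, A3, G3, moving down a 2nd each time.
Counting half-steps from B3 to A3: -2.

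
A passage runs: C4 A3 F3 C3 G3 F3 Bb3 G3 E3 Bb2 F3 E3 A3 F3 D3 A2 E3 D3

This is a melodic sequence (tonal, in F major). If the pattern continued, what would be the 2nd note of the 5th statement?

D3

The unit is 6 notes. Position-2 pitches of the 3 shown cells: A3, G3, F3.
Carrying that down a 2nd forward: E3 → D3.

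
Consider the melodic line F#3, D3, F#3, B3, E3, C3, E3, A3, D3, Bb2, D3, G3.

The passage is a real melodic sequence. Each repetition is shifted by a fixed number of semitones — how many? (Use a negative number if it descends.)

Unit = 4 notes; the statements start on F#3, E3, D3, moving down a 2nd each time.
Counting half-steps from F#3 to E3: -2.

-2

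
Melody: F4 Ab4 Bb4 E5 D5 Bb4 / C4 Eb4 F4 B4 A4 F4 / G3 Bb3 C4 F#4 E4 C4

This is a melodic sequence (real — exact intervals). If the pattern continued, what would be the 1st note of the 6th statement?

E2

With 6-note cells, note 1 of each statement runs F4, C4, G3.
Each moves down a 4th. Continuing: D3 → A2 → E2.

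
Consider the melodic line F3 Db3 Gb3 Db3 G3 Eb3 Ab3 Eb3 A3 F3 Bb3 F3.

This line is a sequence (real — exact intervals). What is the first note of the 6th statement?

Taking 4-note groups, the heads are F3, G3, A3: the pattern moves up a 2nd.
Continuing: B3 → C#4 → D#4. Statement 6 starts on D#4.

D#4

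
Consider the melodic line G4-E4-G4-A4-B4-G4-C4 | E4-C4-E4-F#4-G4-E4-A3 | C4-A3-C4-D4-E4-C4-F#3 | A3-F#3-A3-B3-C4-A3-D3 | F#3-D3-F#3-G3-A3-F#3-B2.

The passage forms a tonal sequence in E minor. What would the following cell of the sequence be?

The 7-note cells begin on G4, E4, C4, A3, F#3 — each down a 3rd from the last.
So cell 6 is D3 B2 D3 E3 F#3 D3 G2.

D3 B2 D3 E3 F#3 D3 G2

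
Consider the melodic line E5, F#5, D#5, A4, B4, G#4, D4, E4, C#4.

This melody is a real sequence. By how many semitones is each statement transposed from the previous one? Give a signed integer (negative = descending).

-7

Taking 3-note groups, the heads are E5, A4, D4: the pattern moves down a 5th.
E5 to A4 spans -7 semitones.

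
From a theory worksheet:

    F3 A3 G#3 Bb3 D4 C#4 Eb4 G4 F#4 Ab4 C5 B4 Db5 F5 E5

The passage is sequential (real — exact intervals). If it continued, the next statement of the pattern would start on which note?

With a 3-note motive the entries are F3, Bb3, Eb4, Ab4, Db5, each up a 4th from the previous.
One more step up a 4th gives Gb5.

Gb5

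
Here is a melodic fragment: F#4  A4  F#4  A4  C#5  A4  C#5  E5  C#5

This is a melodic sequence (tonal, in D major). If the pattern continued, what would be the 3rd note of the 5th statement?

With 3-note cells, note 3 of each statement runs F#4, A4, C#5.
Extending up a 3rd: E5 → G5.

G5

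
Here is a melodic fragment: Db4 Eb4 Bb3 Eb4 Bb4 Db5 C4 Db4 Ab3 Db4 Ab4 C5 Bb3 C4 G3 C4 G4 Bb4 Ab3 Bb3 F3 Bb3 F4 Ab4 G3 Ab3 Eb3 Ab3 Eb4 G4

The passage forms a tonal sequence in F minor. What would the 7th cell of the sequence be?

Eb3 F3 C3 F3 C4 Eb4

Taking 6-note groups, the heads are Db4, C4, Bb3, Ab3, G3: the pattern moves down a 2nd.
Continuing the starts: F3 → Eb3.
From Eb3 the diatonic shape gives Eb3 F3 C3 F3 C4 Eb4.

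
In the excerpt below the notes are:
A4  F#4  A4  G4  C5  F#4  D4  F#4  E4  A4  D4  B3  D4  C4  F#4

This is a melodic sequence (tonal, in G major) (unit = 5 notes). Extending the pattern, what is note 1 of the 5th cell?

Grouping in 5s, the 1st note of each cell is A4, F#4, D4.
Extending down a 3rd: B3 → G3.

G3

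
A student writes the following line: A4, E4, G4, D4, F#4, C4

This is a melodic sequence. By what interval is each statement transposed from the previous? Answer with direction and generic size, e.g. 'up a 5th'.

Taking 2-note groups, the heads are A4, G4, F#4: the pattern moves down a 2nd.
From A4 to G4: down a 2nd.

down a 2nd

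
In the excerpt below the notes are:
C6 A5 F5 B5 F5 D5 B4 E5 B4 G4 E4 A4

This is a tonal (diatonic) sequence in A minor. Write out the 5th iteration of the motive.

With a 4-note motive the entries are C6, F5, B4, each down a 5th from the previous.
Continuing the starts: E4 → A3.
From A3 the diatonic shape gives A3 F3 D3 G3.

A3 F3 D3 G3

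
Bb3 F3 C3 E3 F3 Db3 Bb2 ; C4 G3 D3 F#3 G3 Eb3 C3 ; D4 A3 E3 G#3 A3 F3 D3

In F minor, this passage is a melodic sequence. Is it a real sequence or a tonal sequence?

Each cell has the same semitone pattern (-5, -5, 4, 1, -4, -3) — intervals are preserved exactly.
And E3 lies outside F minor, so the sequence is real rather than tonal.

real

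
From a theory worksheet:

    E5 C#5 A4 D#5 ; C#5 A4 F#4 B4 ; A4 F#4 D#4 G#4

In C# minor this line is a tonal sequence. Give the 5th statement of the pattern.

D#4 B3 G#3 C#4

Unit = 4 notes; the statements start on E5, C#5, A4, moving down a 3rd each time.
Extending down a 3rd: F#4 → D#4.
Statement 5 starts on D#4 and keeps the same diatonic contour: D#4 B3 G#3 C#4.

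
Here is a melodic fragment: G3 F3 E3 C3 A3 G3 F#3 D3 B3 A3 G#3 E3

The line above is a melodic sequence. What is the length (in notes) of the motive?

There are 12 notes; a 4-note unit gives 3 cells:
G3 F3 E3 C3 | A3 G3 F#3 D3 | B3 A3 G#3 E3
Every group is a transposition up a 2nd of the one before; no shorter unit works.

4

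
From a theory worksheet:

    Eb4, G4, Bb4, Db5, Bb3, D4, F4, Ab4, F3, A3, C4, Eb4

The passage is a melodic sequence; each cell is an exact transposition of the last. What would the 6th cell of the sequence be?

D2 F#2 A2 C3

Taking 4-note groups, the heads are Eb4, Bb3, F3: the pattern moves down a 4th.
Continuing the starts: C3 → G2 → D2.
Statement 6 starts on D2 and keeps the same exact contour: D2 F#2 A2 C3.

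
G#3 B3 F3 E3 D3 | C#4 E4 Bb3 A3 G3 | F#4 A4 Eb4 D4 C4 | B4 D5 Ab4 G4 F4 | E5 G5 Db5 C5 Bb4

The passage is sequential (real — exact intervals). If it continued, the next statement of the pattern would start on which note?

A5

The 5-note cells begin on G#3, C#4, F#4, B4, E5 — each up a 4th from the last.
The next head, up a 4th from E5, is A5.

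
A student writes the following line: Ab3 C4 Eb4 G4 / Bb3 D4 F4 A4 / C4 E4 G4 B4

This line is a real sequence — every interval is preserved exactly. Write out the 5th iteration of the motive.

E4 G#4 B4 D#5

Unit = 4 notes; the statements start on Ab3, Bb3, C4, moving up a 2nd each time.
Continuing the starts: D4 → E4.
Statement 5 starts on E4 and keeps the same exact contour: E4 G#4 B4 D#5.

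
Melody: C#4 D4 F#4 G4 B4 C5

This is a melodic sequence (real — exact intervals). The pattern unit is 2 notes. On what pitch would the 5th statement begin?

A5

Unit = 2 notes; the statements start on C#4, F#4, B4, moving up a 4th each time.
Extending the heads up a 4th: E5 → A5.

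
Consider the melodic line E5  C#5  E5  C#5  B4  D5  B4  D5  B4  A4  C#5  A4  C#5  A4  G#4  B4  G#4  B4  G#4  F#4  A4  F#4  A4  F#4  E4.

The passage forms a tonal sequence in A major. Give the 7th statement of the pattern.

With a 5-note motive the entries are E5, D5, C#5, B4, A4, each down a 2nd from the previous.
Extending down a 2nd: G#4 → F#4.
So cell 7 is F#4 D4 F#4 D4 C#4.

F#4 D4 F#4 D4 C#4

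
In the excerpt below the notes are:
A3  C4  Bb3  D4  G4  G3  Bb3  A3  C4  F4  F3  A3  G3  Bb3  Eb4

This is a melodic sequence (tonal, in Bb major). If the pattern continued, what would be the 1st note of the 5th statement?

D3

The unit is 5 notes. Position-1 pitches of the 3 shown cells: A3, G3, F3.
Carrying that down a 2nd forward: Eb3 → D3.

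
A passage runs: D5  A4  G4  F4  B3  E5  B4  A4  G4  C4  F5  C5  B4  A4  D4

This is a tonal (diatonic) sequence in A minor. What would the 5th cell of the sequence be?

With a 5-note motive the entries are D5, E5, F5, each up a 2nd from the previous.
Carrying on: G5 → A5.
So cell 5 is A5 E5 D5 C5 F4.

A5 E5 D5 C5 F4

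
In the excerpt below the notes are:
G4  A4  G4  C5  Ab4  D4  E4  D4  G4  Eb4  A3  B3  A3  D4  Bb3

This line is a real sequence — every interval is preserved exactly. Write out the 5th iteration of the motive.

B2 C#3 B2 E3 C3

Taking 5-note groups, the heads are G4, D4, A3: the pattern moves down a 4th.
Continuing the starts: E3 → B2.
From B2 the exact shape gives B2 C#3 B2 E3 C3.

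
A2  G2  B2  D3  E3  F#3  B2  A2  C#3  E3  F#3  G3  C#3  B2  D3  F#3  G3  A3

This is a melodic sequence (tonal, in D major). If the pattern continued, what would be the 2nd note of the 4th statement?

Grouping in 6s, the 2nd note of each cell is G2, A2, B2.
One more up a 2nd gives C#3.

C#3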